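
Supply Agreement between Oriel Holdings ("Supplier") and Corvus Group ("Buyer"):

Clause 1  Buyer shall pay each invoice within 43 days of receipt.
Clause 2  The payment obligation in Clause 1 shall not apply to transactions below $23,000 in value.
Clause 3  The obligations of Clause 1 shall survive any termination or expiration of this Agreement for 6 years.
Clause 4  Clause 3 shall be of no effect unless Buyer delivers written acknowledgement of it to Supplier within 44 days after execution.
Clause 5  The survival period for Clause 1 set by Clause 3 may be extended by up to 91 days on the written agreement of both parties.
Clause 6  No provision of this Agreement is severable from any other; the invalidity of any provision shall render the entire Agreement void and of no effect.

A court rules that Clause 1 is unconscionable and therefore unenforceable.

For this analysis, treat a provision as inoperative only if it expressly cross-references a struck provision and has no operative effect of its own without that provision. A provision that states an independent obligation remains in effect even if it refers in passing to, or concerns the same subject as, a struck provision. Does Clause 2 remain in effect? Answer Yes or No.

No

Clause 1 is struck. The whole of Clause 2 is the carve-out from the payment obligation, defined by reference to Clause 1, so Clause 2 cannot stand once Clause 1 is removed. Clause 3 has no operative effect of its own apart from Clause 1 and is therefore inoperative. The only function of Clause 4 is the acknowledgement condition for Clause 3, so it cannot stand once Clause 3 is removed. Clause 5 operates only by reference to Clause 3, so it falls with Clause 3. Clause 6 provides that the Agreement is not severable, so the invalidity of any one provision voids the entire Agreement. No provision of the Agreement survives. Clause 2 is among the inoperative provisions, so the answer is no.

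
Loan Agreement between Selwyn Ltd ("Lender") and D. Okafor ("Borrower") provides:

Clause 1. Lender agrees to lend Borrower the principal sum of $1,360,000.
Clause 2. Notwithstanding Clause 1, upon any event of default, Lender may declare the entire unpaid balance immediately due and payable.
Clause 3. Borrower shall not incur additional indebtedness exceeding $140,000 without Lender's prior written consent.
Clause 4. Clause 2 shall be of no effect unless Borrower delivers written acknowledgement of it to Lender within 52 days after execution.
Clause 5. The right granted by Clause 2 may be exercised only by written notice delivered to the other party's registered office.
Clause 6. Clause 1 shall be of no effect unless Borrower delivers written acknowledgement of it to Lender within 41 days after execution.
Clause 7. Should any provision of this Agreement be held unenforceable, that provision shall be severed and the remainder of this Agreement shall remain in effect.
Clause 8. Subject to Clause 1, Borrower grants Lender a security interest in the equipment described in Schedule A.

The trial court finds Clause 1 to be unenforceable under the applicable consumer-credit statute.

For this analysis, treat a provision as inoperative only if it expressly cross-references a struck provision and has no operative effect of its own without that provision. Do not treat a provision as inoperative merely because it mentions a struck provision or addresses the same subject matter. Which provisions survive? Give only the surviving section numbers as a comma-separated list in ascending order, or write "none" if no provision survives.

2, 3, 4, 5, 7, 8

Clause 1 is struck. Clause 6 merely fixes the acknowledgement condition for Clause 1; with Clause 1 gone it has nothing to operate on and falls away. Although Clause 2 refers to Clause 1, its operative terms do not depend on Clause 1, so it remains in effect. Clause 8 mentions Clause 1 but its own obligation stands independently of Clause 1, so Clause 8 is not affected. Clause 7 is a severability clause and preserves every provision that can still be given independent effect. That leaves Clause 2, Clause 3, Clause 4, Clause 5, Clause 7, and Clause 8 in effect.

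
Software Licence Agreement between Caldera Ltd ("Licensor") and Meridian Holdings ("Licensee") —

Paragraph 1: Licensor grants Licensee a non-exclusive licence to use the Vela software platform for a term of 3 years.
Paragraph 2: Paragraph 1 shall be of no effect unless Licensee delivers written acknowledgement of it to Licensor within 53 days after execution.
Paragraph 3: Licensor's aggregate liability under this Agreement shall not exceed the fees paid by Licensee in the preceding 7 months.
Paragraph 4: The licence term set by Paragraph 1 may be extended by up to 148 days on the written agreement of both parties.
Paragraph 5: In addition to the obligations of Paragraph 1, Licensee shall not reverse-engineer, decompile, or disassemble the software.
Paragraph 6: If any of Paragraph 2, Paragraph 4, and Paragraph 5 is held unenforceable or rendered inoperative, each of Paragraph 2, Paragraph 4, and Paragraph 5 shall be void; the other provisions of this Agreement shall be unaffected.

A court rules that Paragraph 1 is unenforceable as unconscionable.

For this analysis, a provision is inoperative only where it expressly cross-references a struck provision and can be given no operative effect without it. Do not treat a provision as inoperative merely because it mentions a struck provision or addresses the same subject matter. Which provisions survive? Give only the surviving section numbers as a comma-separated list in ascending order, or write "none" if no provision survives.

3, 6

Paragraph 1 is struck. Paragraph 2 merely fixes the acknowledgement condition for Paragraph 1; with Paragraph 1 gone it has nothing to operate on and falls away. Paragraph 4 operates only by reference to Paragraph 1, so it falls with Paragraph 1. Paragraph 6 declares Paragraph 2, Paragraph 4, and Paragraph 5 mutually dependent; since one of them has fallen, all of them are of no effect. That brings down Paragraph 5 as well. The remainder continues in force under Paragraph 6. Paragraph 3 and Paragraph 6 remain in effect.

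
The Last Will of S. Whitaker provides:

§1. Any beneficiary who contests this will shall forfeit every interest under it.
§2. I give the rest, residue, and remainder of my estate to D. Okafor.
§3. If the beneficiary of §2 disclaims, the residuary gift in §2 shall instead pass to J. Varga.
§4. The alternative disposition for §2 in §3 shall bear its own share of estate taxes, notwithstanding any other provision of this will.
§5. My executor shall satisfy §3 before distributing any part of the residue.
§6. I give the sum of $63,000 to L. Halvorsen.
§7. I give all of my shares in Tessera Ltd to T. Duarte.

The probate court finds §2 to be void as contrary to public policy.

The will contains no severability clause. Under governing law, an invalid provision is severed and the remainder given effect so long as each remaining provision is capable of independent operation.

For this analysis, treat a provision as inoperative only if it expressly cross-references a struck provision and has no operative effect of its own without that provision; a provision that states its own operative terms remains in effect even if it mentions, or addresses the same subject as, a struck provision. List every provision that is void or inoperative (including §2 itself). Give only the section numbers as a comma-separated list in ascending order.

§2 is struck. §3 operates only by reference to §2, so it falls with §2. §4 merely fixes the tax charge on §3; with §3 gone it has nothing to operate on and falls away. §5 operates only by reference to §3, so it falls with §3. With no severability clause, the stated default rule severs what cannot stand and enforces each remaining provision that can operate on its own. The provisions still in force are §1, §6, and §7.

2, 3, 4, 5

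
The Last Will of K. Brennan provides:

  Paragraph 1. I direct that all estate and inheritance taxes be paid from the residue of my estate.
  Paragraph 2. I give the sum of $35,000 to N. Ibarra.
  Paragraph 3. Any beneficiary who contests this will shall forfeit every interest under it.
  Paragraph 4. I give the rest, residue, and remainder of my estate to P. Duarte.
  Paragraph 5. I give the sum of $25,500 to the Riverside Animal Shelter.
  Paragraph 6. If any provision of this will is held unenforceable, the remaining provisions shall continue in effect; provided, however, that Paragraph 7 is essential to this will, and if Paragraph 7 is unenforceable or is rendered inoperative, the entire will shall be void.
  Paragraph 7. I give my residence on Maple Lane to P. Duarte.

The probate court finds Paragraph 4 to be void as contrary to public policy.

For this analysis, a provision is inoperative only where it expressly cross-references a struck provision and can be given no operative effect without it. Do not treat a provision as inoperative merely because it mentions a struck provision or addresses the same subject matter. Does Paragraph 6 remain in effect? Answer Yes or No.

Paragraph 4 is struck. Nothing else in the will is defined by reference to Paragraph 4. Paragraph 6 makes Paragraph 7 an essential term, but Paragraph 7 is unaffected, so the severability proviso in Paragraph 6 preserves the remaining provisions. That leaves Paragraph 1, Paragraph 2, Paragraph 3, Paragraph 5, Paragraph 6, and Paragraph 7 in effect. Paragraph 6 is among the surviving provisions, so the answer is yes.

Yes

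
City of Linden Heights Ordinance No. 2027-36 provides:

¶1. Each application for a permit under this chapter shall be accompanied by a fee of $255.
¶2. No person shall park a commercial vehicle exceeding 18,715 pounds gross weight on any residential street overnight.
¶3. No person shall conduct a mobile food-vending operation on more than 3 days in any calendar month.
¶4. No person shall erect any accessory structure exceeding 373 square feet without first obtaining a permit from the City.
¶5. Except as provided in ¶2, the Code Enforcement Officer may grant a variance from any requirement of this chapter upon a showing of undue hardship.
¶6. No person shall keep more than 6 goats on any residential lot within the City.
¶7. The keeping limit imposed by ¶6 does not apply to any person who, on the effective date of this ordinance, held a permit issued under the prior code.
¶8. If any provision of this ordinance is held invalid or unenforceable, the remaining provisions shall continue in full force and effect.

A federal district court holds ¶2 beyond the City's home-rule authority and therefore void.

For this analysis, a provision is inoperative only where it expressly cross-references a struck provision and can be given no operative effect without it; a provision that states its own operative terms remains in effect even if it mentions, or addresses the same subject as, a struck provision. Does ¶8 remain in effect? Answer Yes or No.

Yes

¶2 is struck. ¶5 mentions ¶2 but its own obligation stands independently of ¶2, so ¶5 is not affected. No other provision's operative terms depend on ¶2. Under the severability clause in ¶8, the remaining provisions continue in force. The provisions still in force are ¶1, ¶3, ¶4, ¶5, ¶6, ¶7, and ¶8. ¶8 is among the surviving provisions, so the answer is yes.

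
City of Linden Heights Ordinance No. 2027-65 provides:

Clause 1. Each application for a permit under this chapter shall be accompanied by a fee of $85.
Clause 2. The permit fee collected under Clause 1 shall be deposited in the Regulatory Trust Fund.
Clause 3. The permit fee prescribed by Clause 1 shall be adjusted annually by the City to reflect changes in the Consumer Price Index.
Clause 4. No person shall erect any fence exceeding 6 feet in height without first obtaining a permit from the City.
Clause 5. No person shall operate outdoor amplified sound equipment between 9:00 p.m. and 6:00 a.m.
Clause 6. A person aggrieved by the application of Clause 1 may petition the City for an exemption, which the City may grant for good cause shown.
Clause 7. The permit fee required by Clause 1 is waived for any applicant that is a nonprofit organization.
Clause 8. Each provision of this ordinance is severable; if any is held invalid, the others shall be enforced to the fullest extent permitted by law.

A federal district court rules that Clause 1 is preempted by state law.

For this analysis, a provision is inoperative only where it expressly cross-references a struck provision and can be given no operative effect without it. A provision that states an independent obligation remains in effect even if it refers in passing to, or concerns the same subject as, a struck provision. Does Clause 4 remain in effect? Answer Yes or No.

Clause 1 is struck. Clause 2 has no operative effect of its own apart from Clause 1 and is therefore inoperative. The whole of Clause 3 is the indexation of the permit fee, defined by reference to Clause 1, so Clause 3 cannot stand once Clause 1 is removed. Clause 6 has no operative effect of its own apart from Clause 1 and is therefore inoperative. The whole of Clause 7 is the nonprofit waiver of the permit fee, defined by reference to Clause 1, so Clause 7 cannot stand once Clause 1 is removed. Under the severability clause in Clause 8, the remaining provisions continue in force. Clause 4, Clause 5, and Clause 8 remain in effect. Clause 4 is among the surviving provisions, so the answer is yes.

Yes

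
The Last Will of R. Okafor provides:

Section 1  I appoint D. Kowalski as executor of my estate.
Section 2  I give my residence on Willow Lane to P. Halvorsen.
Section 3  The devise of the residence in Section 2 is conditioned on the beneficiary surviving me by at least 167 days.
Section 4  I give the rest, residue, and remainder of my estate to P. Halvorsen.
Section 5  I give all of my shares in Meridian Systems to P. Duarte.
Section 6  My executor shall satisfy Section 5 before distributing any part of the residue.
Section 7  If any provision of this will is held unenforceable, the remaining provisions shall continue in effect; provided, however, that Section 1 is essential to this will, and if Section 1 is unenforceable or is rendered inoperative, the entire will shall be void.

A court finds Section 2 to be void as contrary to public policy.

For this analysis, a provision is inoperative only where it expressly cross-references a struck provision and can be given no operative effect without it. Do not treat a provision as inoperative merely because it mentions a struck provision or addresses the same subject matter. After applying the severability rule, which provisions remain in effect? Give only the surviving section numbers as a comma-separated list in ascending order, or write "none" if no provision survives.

1, 4, 5, 6, 7

Section 2 is struck. The only function of Section 3 is the survivorship condition on Section 2, so it cannot stand once Section 2 is removed. Section 7 makes Section 1 an essential term, but Section 1 is unaffected, so the severability proviso in Section 7 preserves the remaining provisions. That leaves Section 1, Section 4, Section 5, Section 6, and Section 7 in effect.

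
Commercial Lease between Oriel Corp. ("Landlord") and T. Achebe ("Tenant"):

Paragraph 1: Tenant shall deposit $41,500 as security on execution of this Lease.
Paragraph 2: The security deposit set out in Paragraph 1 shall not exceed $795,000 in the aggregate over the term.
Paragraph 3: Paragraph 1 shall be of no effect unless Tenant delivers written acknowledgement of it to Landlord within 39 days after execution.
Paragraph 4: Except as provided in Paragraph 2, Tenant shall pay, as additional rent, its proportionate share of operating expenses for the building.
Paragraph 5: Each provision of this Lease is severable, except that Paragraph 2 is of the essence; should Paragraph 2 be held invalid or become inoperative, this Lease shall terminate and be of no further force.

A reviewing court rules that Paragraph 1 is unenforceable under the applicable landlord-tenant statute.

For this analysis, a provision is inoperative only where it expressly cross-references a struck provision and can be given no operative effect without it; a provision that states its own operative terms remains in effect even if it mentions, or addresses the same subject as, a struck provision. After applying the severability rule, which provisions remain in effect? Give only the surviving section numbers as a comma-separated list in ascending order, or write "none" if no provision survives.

none

Paragraph 1 is struck. Paragraph 2 has no operative effect of its own apart from Paragraph 1 and is therefore inoperative. Paragraph 3 operates only by reference to Paragraph 1, so it falls with Paragraph 1. Paragraph 5 makes Paragraph 2 an essential term, and Paragraph 2 has been rendered inoperative by the cascade; under Paragraph 5, the entire Lease is therefore void. No provision of the Lease survives.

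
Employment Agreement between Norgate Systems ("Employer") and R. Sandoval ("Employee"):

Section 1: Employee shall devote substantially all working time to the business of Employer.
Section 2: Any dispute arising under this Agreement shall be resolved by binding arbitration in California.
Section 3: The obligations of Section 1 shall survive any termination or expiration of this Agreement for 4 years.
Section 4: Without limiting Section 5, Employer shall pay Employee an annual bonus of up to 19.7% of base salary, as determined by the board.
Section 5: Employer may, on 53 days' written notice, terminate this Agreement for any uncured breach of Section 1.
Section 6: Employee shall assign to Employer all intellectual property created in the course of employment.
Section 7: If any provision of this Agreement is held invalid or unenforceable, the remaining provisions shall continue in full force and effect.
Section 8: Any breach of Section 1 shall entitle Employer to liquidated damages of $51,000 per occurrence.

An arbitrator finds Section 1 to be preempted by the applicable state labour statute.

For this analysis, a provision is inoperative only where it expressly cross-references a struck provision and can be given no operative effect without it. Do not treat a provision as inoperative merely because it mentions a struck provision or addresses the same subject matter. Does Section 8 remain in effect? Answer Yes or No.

No

Section 1 is struck. Section 3 merely fixes the survival period for Section 1; with Section 1 gone it has nothing to operate on and falls away. The only function of Section 5 is the termination right for breach of Section 1, so it cannot stand once Section 1 is removed. Section 8 does nothing except set the liquidated-damages amount by reference to Section 1; with Section 1 gone it has no independent effect and is inoperative. Section 4 mentions Section 5 but its own obligation stands independently of Section 5, so Section 4 is not affected. Under the severability clause in Section 7, the remaining provisions continue in force. That leaves Section 2, Section 4, Section 6, and Section 7 in effect. Section 8 is among the inoperative provisions, so the answer is no.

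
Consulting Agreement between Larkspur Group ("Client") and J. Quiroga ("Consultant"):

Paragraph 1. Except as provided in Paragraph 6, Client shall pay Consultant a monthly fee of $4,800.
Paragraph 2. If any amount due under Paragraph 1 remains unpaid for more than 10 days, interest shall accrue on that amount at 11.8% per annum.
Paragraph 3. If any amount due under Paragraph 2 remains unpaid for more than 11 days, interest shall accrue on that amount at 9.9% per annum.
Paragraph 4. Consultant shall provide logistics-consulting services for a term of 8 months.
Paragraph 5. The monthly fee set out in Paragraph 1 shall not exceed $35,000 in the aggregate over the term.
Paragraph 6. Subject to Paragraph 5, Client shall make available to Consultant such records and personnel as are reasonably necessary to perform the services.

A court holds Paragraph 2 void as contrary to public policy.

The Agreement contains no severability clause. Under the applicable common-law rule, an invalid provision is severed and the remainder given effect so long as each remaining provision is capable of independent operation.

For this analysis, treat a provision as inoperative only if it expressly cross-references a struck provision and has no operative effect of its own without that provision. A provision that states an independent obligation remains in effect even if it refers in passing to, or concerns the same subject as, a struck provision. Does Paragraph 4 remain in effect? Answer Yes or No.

Yes

Paragraph 2 is struck. Paragraph 3 operates only by reference to Paragraph 2, so it falls with Paragraph 2. Under the stated default rule, only provisions that cannot operate independently fall away; the rest are enforced. That leaves Paragraph 1, Paragraph 4, Paragraph 5, and Paragraph 6 in effect. Paragraph 4 is among the surviving provisions, so the answer is yes.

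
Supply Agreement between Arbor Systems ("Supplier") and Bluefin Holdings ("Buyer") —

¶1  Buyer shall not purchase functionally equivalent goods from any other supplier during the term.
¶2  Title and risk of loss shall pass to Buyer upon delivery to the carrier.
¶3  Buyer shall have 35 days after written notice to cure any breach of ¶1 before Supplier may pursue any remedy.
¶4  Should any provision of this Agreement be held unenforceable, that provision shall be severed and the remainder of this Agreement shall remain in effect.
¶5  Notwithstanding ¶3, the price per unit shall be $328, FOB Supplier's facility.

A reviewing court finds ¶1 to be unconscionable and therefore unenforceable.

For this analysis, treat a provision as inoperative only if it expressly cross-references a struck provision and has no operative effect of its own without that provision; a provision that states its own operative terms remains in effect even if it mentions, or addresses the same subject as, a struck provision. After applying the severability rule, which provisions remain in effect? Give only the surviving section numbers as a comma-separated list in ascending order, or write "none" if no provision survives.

2, 4, 5

¶1 is struck. ¶3 has no operative effect of its own apart from ¶1 and is therefore inoperative. ¶5 mentions ¶3 but its own obligation stands independently of ¶3, so ¶5 is not affected. ¶4 is a severability clause and preserves every provision that can still be given independent effect. That leaves ¶2, ¶4, and ¶5 in effect.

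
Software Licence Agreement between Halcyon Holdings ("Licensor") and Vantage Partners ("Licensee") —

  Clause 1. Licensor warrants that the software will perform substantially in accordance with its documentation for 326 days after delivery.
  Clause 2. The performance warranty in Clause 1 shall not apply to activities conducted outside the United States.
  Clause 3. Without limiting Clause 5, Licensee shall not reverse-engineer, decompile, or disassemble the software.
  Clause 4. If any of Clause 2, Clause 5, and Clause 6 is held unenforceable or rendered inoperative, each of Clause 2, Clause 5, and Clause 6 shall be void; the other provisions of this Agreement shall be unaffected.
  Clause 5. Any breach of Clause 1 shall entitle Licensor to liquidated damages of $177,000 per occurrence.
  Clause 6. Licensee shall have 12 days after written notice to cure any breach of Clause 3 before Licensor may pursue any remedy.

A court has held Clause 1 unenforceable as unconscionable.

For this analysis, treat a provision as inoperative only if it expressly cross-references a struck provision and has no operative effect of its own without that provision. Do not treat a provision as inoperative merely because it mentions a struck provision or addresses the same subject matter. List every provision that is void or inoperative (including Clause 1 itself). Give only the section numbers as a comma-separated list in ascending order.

1, 2, 5, 6

Clause 1 is struck. The whole of Clause 2 is the carve-out from the performance warranty, defined by reference to Clause 1, so Clause 2 cannot stand once Clause 1 is removed. Clause 5 has no operative effect of its own apart from Clause 1 and is therefore inoperative. Although Clause 3 refers to Clause 5, its operative terms do not depend on Clause 5, so it remains in effect. Clause 4 declares Clause 2, Clause 5, and Clause 6 mutually dependent; since one of them has fallen, all of them are of no effect. That brings down Clause 6 as well. The remainder continues in force under Clause 4. Clause 3 and Clause 4 remain in effect.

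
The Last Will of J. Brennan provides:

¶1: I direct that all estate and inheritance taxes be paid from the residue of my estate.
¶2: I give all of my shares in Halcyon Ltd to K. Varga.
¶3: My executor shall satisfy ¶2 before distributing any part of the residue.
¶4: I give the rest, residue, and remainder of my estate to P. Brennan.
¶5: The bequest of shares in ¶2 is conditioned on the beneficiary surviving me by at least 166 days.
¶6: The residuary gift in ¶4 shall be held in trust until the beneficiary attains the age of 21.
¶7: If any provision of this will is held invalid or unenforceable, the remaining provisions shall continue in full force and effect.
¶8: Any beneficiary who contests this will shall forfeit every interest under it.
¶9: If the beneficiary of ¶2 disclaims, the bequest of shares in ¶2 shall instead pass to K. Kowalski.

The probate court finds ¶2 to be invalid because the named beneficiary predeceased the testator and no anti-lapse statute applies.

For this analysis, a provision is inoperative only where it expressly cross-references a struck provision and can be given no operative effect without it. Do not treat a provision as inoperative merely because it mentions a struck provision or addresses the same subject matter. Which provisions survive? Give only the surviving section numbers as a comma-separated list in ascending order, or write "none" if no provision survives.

¶2 is struck. ¶3 operates only by reference to ¶2, so it falls with ¶2. ¶5 operates only by reference to ¶2, so it falls with ¶2. The only function of ¶9 is the alternative disposition for ¶2, so it cannot stand once ¶2 is removed. ¶7 is a severability clause and preserves every provision that can still be given independent effect. That leaves ¶1, ¶4, ¶6, ¶7, and ¶8 in effect.

1, 4, 6, 7, 8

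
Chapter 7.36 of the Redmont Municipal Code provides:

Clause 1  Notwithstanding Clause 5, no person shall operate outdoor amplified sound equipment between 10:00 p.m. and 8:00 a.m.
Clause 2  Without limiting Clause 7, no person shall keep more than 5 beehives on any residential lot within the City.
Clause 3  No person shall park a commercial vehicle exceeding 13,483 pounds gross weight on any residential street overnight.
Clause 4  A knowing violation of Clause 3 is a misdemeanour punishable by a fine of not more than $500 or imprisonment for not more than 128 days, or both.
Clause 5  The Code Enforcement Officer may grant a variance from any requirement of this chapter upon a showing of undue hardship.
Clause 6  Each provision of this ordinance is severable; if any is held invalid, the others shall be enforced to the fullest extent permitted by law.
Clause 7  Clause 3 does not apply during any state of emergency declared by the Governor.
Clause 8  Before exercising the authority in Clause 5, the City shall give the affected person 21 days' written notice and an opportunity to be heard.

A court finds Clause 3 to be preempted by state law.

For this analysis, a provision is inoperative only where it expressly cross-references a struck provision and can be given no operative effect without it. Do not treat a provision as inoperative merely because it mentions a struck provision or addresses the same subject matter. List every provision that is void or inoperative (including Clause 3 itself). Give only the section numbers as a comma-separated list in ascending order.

Clause 3 is struck. The only function of Clause 4 is the criminal penalty for violating Clause 3, so it cannot stand once Clause 3 is removed. Clause 7 operates only by reference to Clause 3, so it falls with Clause 3. Clause 2 mentions Clause 7 but its own obligation stands independently of Clause 7, so Clause 2 is not affected. Clause 6 is a severability clause and preserves every provision that can still be given independent effect. That leaves Clause 1, Clause 2, Clause 5, Clause 6, and Clause 8 in effect.

3, 4, 7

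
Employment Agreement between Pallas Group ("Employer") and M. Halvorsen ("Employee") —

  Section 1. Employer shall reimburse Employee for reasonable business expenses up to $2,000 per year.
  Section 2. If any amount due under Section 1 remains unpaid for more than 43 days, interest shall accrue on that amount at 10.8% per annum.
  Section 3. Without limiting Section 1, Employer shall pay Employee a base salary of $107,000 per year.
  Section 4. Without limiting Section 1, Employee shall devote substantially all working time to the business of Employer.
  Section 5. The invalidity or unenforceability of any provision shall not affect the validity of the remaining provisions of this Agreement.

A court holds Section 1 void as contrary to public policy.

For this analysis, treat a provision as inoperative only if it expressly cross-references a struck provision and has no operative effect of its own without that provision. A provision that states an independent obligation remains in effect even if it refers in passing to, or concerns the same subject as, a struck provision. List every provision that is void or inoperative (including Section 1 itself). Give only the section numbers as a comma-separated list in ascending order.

Section 1 is struck. Section 2 operates only by reference to Section 1, so it falls with Section 1. Section 4 mentions Section 1 but its own obligation stands independently of Section 1, so Section 4 is not affected. Section 3 mentions Section 1 but its own obligation stands independently of Section 1, so Section 3 is not affected. Under the severability clause in Section 5, the remaining provisions continue in force. The provisions still in force are Section 3, Section 4, and Section 5.

1, 2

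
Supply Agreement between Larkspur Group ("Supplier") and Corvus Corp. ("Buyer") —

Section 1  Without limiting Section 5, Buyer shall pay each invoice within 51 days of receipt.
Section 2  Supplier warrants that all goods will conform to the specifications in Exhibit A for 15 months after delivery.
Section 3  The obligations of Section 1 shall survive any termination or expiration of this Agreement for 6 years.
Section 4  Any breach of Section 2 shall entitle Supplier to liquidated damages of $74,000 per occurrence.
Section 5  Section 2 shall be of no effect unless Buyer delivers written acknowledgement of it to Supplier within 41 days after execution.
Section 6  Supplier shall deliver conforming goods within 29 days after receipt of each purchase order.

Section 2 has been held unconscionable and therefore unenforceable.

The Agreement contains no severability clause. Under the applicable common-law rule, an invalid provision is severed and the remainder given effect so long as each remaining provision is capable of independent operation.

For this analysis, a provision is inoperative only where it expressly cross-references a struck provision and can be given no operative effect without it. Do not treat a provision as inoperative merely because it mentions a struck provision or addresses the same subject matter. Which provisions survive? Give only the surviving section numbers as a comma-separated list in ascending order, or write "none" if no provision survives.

1, 3, 6

Section 2 is struck. Section 4 has no operative effect of its own apart from Section 2 and is therefore inoperative. Section 5 operates only by reference to Section 2, so it falls with Section 2. Section 1 mentions Section 5 but its own obligation stands independently of Section 5, so Section 1 is not affected. Under the stated default rule, only provisions that cannot operate independently fall away; the rest are enforced. The provisions still in force are Section 1, Section 3, and Section 6.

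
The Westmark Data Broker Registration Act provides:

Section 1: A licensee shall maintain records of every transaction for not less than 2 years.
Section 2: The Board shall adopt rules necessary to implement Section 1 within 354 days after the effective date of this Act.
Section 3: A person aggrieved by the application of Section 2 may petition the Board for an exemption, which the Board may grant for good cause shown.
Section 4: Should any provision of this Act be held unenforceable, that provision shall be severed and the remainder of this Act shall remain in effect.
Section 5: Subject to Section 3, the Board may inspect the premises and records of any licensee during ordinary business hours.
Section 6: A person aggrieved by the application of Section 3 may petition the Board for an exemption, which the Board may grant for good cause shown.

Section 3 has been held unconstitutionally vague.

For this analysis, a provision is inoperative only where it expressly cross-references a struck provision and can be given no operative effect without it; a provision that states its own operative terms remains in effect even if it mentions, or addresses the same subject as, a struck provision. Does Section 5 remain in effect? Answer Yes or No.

Section 3 is struck. Section 6 has no operative effect of its own apart from Section 3 and is therefore inoperative. Although Section 5 refers to Section 3, its operative terms do not depend on Section 3, so it remains in effect. Under the severability clause in Section 4, the remaining provisions continue in force. The provisions still in force are Section 1, Section 2, Section 4, and Section 5. Section 5 is among the surviving provisions, so the answer is yes.

Yes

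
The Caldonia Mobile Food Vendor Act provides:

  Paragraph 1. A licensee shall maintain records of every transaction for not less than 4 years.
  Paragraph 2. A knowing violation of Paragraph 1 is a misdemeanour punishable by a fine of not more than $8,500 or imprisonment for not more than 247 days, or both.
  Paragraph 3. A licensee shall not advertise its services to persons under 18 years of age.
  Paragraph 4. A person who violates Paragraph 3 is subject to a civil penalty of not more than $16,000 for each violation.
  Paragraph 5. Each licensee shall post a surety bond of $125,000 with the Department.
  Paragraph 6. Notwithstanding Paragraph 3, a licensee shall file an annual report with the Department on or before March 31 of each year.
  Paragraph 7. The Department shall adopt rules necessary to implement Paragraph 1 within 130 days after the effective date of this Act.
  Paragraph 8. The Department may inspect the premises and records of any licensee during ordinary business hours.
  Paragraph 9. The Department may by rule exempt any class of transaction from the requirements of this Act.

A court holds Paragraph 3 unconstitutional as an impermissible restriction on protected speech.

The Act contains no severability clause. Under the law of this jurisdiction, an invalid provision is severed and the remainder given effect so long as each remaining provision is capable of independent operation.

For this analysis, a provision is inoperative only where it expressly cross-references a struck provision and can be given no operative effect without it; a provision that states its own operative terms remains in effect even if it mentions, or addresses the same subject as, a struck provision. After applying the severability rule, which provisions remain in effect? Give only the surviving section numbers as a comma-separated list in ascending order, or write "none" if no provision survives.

1, 2, 5, 6, 7, 8, 9

Paragraph 3 is struck. The only function of Paragraph 4 is the civil penalty for violating Paragraph 3, so it cannot stand once Paragraph 3 is removed. Paragraph 6 mentions Paragraph 3 but its own obligation stands independently of Paragraph 3, so Paragraph 6 is not affected. With no severability clause, the stated default rule severs what cannot stand and enforces each remaining provision that can operate on its own. The provisions still in force are Paragraph 1, Paragraph 2, Paragraph 5, Paragraph 6, Paragraph 7, Paragraph 8, and Paragraph 9.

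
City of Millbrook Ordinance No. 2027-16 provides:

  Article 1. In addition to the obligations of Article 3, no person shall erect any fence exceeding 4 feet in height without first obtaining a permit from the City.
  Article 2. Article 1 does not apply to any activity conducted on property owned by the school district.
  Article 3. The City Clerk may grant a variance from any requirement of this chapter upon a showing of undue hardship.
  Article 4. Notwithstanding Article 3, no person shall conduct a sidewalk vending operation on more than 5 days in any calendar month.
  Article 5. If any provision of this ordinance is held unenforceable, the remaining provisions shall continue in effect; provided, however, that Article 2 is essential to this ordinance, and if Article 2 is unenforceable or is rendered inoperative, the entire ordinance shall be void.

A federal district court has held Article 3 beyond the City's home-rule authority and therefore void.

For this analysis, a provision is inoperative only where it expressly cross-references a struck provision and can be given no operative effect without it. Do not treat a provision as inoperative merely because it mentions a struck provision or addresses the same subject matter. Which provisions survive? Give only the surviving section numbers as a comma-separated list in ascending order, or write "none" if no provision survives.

1, 2, 4, 5

Article 3 is struck. Although Article 4 refers to Article 3, its operative terms do not depend on Article 3, so it remains in effect. Article 1 mentions Article 3 but its own obligation stands independently of Article 3, so Article 1 is not affected. No other provision's operative terms depend on Article 3. Article 5 makes Article 2 an essential term, but Article 2 is unaffected, so the severability proviso in Article 5 preserves the remaining provisions. That leaves Article 1, Article 2, Article 4, and Article 5 in effect.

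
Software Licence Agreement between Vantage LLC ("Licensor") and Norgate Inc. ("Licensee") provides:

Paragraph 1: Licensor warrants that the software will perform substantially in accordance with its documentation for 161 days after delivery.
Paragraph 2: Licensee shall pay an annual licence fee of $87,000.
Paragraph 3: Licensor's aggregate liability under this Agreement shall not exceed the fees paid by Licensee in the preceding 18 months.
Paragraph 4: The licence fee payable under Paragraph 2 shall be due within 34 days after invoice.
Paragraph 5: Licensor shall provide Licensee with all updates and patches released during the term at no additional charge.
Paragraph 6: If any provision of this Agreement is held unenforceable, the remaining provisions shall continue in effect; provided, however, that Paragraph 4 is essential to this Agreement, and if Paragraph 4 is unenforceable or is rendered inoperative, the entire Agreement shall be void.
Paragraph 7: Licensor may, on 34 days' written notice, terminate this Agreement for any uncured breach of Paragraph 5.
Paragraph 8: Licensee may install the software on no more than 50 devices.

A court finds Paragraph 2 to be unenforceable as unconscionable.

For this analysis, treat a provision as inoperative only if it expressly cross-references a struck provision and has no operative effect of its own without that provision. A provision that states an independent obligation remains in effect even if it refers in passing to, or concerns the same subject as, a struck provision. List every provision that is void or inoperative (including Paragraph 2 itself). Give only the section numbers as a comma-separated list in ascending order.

Paragraph 2 is struck. Paragraph 4 does nothing except set the payment deadline for the licence fee by reference to Paragraph 2; with Paragraph 2 gone it has no independent effect and is inoperative. Paragraph 6 makes Paragraph 4 an essential term, and Paragraph 4 has been rendered inoperative by the cascade; under Paragraph 6, the entire Agreement is therefore void. No provision of the Agreement survives.

1, 2, 3, 4, 5, 6, 7, 8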